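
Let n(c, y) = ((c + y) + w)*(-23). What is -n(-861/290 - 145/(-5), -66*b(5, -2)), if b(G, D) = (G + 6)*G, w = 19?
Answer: -23911743/290 ≈ -82454.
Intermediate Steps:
b(G, D) = G*(6 + G) (b(G, D) = (6 + G)*G = G*(6 + G))
n(c, y) = -437 - 23*c - 23*y (n(c, y) = ((c + y) + 19)*(-23) = (19 + c + y)*(-23) = -437 - 23*c - 23*y)
-n(-861/290 - 145/(-5), -66*b(5, -2)) = -(-437 - 23*(-861/290 - 145/(-5)) - (-1518)*5*(6 + 5)) = -(-437 - 23*(-861*1/290 - 145*(-⅕)) - (-1518)*5*11) = -(-437 - 23*(-861/290 + 29) - (-1518)*55) = -(-437 - 23*7549/290 - 23*(-3630)) = -(-437 - 173627/290 + 83490) = -1*23911743/290 = -23911743/290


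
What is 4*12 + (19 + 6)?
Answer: 73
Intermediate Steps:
4*12 + (19 + 6) = 48 + 25 = 73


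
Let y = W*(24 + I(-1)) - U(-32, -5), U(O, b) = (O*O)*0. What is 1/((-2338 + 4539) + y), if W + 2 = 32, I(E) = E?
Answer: 1/2891 ≈ 0.00034590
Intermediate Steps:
W = 30 (W = -2 + 32 = 30)
U(O, b) = 0 (U(O, b) = O²*0 = 0)
y = 690 (y = 30*(24 - 1) - 1*0 = 30*23 + 0 = 690 + 0 = 690)
1/((-2338 + 4539) + y) = 1/((-2338 + 4539) + 690) = 1/(2201 + 690) = 1/2891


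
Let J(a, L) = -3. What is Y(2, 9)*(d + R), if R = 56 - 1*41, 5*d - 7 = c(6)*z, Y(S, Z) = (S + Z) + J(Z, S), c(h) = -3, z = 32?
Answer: -112/5 ≈ -22.400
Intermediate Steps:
Y(S, Z) = -3 + S + Z (Y(S, Z) = (S + Z) - 3 = -3 + S + Z)
d = -89/5 (d = 7/5 + (-3*32)/5 = 7/5 + (1/5)*(-96) = 7/5 - 96/5 = -89/5 ≈ -17.800)
R = 15 (R = 56 - 41 = 15)
Y(2, 9)*(d + R) = (-3 + 2 + 9)*(-89/5 + 15) = 8*(-14/5) = -112/5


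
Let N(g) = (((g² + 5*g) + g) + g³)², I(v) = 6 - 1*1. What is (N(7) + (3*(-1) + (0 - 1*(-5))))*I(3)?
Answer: 941790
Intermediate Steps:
I(v) = 5 (I(v) = 6 - 1 = 5)
N(g) = (g² + g³ + 6*g)² (N(g) = ((g² + 6*g) + g³)² = (g² + g³ + 6*g)²)
(N(7) + (3*(-1) + (0 - 1*(-5))))*I(3) = (7²*(6 + 7 + 7²)² + (3*(-1) + (0 - 1*(-5))))*5 = (49*(6 + 7 + 49)² + (-3 + (0 + 5)))*5 = (49*62² + (-3 + 5))*5 = (49*3844 + 2)*5 = (188356 + 2)*5 = 188358*5 = 941790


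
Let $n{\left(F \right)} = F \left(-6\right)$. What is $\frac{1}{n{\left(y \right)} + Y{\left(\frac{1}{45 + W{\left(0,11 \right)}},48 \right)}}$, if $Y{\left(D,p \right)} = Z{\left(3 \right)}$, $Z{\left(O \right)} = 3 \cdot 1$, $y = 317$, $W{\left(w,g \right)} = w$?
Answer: $- \frac{1}{1899} \approx -0.00052659$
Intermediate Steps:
$Z{\left(O \right)} = 3$
$n{\left(F \right)} = - 6 F$
$Y{\left(D,p \right)} = 3$
$\frac{1}{n{\left(y \right)} + Y{\left(\frac{1}{45 + W{\left(0,11 \right)}},48 \right)}} = \frac{1}{\left(-6\right) 317 + 3} = \frac{1}{-1902 + 3} = \frac{1}{-1899} = - \frac{1}{1899}$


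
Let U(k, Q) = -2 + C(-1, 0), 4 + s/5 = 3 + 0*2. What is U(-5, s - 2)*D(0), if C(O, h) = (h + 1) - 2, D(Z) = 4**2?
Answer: -48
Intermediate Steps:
s = -5 (s = -20 + 5*(3 + 0*2) = -20 + 5*(3 + 0) = -20 + 5*3 = -20 + 15 = -5)
D(Z) = 16
C(O, h) = -1 + h (C(O, h) = (1 + h) - 2 = -1 + h)
U(k, Q) = -3 (U(k, Q) = -2 + (-1 + 0) = -2 - 1 = -3)
U(-5, s - 2)*D(0) = -3*16 = -48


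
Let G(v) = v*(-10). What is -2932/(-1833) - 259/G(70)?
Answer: 361021/183300 ≈ 1.9696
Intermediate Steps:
G(v) = -10*v
-2932/(-1833) - 259/G(70) = -2932/(-1833) - 259/((-10*70)) = -2932*(-1/1833) - 259/(-700) = 2932/1833 - 259*(-1/700) = 2932/1833 + 37/100 = 361021/183300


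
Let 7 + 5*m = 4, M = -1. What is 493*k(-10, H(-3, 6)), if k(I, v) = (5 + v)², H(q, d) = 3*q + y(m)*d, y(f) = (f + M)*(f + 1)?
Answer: 18939088/625 ≈ 30303.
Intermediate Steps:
m = -⅗ (m = -7/5 + (⅕)*4 = -7/5 + ⅘ = -⅗ ≈ -0.60000)
y(f) = (1 + f)*(-1 + f) (y(f) = (f - 1)*(f + 1) = (-1 + f)*(1 + f) = (1 + f)*(-1 + f))
H(q, d) = 3*q - 16*d/25 (H(q, d) = 3*q + (-1 + (-⅗)²)*d = 3*q + (-1 + 9/25)*d = 3*q - 16*d/25)
493*k(-10, H(-3, 6)) = 493*(5 + (3*(-3) - 16/25*6))² = 493*(5 + (-9 - 96/25))² = 493*(5 - 321/25)² = 493*(-196/25)² = 493*(38416/625) = 18939088/625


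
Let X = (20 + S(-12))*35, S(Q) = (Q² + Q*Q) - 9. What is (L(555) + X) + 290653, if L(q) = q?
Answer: 301673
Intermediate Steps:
S(Q) = -9 + 2*Q² (S(Q) = (Q² + Q²) - 9 = 2*Q² - 9 = -9 + 2*Q²)
X = 10465 (X = (20 + (-9 + 2*(-12)²))*35 = (20 + (-9 + 2*144))*35 = (20 + (-9 + 288))*35 = (20 + 279)*35 = 299*35 = 10465)
(L(555) + X) + 290653 = (555 + 10465) + 290653 = 11020 + 290653 = 301673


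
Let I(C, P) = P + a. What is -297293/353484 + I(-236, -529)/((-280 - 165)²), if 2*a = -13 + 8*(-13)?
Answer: -2363164727/2799946764 ≈ -0.84400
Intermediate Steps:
a = -117/2 (a = (-13 + 8*(-13))/2 = (-13 - 104)/2 = (½)*(-117) = -117/2 ≈ -58.500)
I(C, P) = -117/2 + P (I(C, P) = P - 117/2 = -117/2 + P)
-297293/353484 + I(-236, -529)/((-280 - 165)²) = -297293/353484 + (-117/2 - 529)/((-280 - 165)²) = -297293*1/353484 - 1175/(2*((-445)²)) = -297293/353484 - 1175/2/198025 = -297293/353484 - 1175/2*1/198025 = -297293/353484 - 47/15842 = -2363164727/2799946764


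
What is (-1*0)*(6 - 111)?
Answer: 0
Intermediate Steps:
(-1*0)*(6 - 111) = 0*(-105) = 0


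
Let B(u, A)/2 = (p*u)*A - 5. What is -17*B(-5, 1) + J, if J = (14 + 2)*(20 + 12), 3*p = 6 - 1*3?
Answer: 852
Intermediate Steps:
p = 1 (p = (6 - 1*3)/3 = (6 - 3)/3 = (⅓)*3 = 1)
B(u, A) = -10 + 2*A*u (B(u, A) = 2*((1*u)*A - 5) = 2*(u*A - 5) = 2*(A*u - 5) = 2*(-5 + A*u) = -10 + 2*A*u)
J = 512 (J = 16*32 = 512)
-17*B(-5, 1) + J = -17*(-10 + 2*1*(-5)) + 512 = -17*(-10 - 10) + 512 = -17*(-20) + 512 = 340 + 512 = 852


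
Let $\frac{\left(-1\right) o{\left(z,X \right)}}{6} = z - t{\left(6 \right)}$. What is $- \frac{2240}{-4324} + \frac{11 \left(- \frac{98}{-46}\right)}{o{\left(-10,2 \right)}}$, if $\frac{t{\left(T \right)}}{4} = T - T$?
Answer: $\frac{58933}{64860} \approx 0.90862$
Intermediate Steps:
$t{\left(T \right)} = 0$ ($t{\left(T \right)} = 4 \left(T - T\right) = 4 \cdot 0 = 0$)
$o{\left(z,X \right)} = - 6 z$ ($o{\left(z,X \right)} = - 6 \left(z - 0\right) = - 6 \left(z + 0\right) = - 6 z$)
$- \frac{2240}{-4324} + \frac{11 \left(- \frac{98}{-46}\right)}{o{\left(-10,2 \right)}} = - \frac{2240}{-4324} + \frac{11 \left(- \frac{98}{-46}\right)}{\left(-6\right) \left(-10\right)} = \left(-2240\right) \left(- \frac{1}{4324}\right) + \frac{11 \left(\left(-98\right) \left(- \frac{1}{46}\right)\right)}{60} = \frac{560}{1081} + 11 \cdot \frac{49}{23} \cdot \frac{1}{60} = \frac{560}{1081} + \frac{539}{23} \cdot \frac{1}{60} = \frac{560}{1081} + \frac{539}{1380} = \frac{58933}{64860}$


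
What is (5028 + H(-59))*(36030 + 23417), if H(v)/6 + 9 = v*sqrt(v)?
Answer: 295689378 - 21044238*I*sqrt(59) ≈ 2.9569e+8 - 1.6164e+8*I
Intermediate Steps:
H(v) = -54 + 6*v**(3/2) (H(v) = -54 + 6*(v*sqrt(v)) = -54 + 6*v**(3/2))
(5028 + H(-59))*(36030 + 23417) = (5028 + (-54 + 6*(-59)**(3/2)))*(36030 + 23417) = (5028 + (-54 + 6*(-59*I*sqrt(59))))*59447 = (5028 + (-54 - 354*I*sqrt(59)))*59447 = (4974 - 354*I*sqrt(59))*59447 = 295689378 - 21044238*I*sqrt(59)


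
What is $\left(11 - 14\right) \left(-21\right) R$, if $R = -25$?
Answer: $-1575$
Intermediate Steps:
$\left(11 - 14\right) \left(-21\right) R = \left(11 - 14\right) \left(-21\right) \left(-25\right) = \left(-3\right) \left(-21\right) \left(-25\right) = 63 \left(-25\right) = -1575$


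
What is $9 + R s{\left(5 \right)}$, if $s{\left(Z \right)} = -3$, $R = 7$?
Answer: $-12$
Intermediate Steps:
$9 + R s{\left(5 \right)} = 9 + 7 \left(-3\right) = 9 - 21 = -12$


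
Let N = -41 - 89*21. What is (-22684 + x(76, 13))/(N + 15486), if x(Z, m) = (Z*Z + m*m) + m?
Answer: -8363/6788 ≈ -1.2320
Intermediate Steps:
N = -1910 (N = -41 - 1869 = -1910)
x(Z, m) = m + Z**2 + m**2 (x(Z, m) = (Z**2 + m**2) + m = m + Z**2 + m**2)
(-22684 + x(76, 13))/(N + 15486) = (-22684 + (13 + 76**2 + 13**2))/(-1910 + 15486) = (-22684 + (13 + 5776 + 169))/13576 = (-22684 + 5958)*(1/13576) = -16726*1/13576 = -8363/6788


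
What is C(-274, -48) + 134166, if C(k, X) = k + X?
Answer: 133844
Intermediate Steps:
C(k, X) = X + k
C(-274, -48) + 134166 = (-48 - 274) + 134166 = -322 + 134166 = 133844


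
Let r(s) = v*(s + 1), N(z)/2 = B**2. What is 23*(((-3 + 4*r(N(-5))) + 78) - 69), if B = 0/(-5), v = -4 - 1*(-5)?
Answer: 230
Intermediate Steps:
v = 1 (v = -4 + 5 = 1)
B = 0 (B = 0*(-1/5) = 0)
N(z) = 0 (N(z) = 2*0**2 = 2*0 = 0)
r(s) = 1 + s (r(s) = 1*(s + 1) = 1*(1 + s) = 1 + s)
23*(((-3 + 4*r(N(-5))) + 78) - 69) = 23*(((-3 + 4*(1 + 0)) + 78) - 69) = 23*(((-3 + 4*1) + 78) - 69) = 23*(((-3 + 4) + 78) - 69) = 23*((1 + 78) - 69) = 23*(79 - 69) = 23*10 = 230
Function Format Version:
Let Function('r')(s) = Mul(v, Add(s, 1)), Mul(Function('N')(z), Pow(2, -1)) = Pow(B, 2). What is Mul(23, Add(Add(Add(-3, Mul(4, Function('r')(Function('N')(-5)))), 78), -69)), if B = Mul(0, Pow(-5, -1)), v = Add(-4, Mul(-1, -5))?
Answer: 230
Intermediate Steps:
v = 1 (v = Add(-4, 5) = 1)
B = 0 (B = Mul(0, Rational(-1, 5)) = 0)
Function('N')(z) = 0 (Function('N')(z) = Mul(2, Pow(0, 2)) = Mul(2, 0) = 0)
Function('r')(s) = Add(1, s) (Function('r')(s) = Mul(1, Add(s, 1)) = Mul(1, Add(1, s)) = Add(1, s))
Mul(23, Add(Add(Add(-3, Mul(4, Function('r')(Function('N')(-5)))), 78), -69)) = Mul(23, Add(Add(Add(-3, Mul(4, Add(1, 0))), 78), -69)) = Mul(23, Add(Add(Add(-3, Mul(4, 1)), 78), -69)) = Mul(23, Add(Add(Add(-3, 4), 78), -69)) = Mul(23, Add(Add(1, 78), -69)) = Mul(23, Add(79, -69)) = Mul(23, 10) = 230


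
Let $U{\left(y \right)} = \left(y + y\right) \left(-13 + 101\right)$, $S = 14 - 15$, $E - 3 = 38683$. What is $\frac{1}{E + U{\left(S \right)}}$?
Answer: $\frac{1}{38510} \approx 2.5967 \cdot 10^{-5}$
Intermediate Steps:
$E = 38686$ ($E = 3 + 38683 = 38686$)
$S = -1$ ($S = 14 - 15 = -1$)
$U{\left(y \right)} = 176 y$ ($U{\left(y \right)} = 2 y 88 = 176 y$)
$\frac{1}{E + U{\left(S \right)}} = \frac{1}{38686 + 176 \left(-1\right)} = \frac{1}{38686 - 176} = \frac{1}{38510}$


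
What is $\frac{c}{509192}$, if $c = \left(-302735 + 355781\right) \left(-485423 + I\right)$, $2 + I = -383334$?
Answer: $- \frac{23042094957}{254596} \approx -90505.0$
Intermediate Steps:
$I = -383336$ ($I = -2 - 383334 = -383336$)
$c = -46084189914$ ($c = \left(-302735 + 355781\right) \left(-485423 - 383336\right) = 53046 \left(-868759\right) = -46084189914$)
$\frac{c}{509192} = - \frac{46084189914}{509192} = \left(-46084189914\right) \frac{1}{509192} = - \frac{23042094957}{254596}$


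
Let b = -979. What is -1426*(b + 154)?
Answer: 1176450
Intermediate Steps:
-1426*(b + 154) = -1426*(-979 + 154) = -1426*(-825) = 1176450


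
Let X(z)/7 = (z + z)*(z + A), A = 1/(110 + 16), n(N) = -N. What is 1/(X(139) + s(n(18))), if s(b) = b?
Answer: 9/2434423 ≈ 3.6970e-6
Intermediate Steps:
A = 1/126 ≈ 0.0079365
X(z) = 14*z*(1/126 + z) (X(z) = 7*((z + z)*(z + 1/126)) = 7*((2*z)*(1/126 + z)) = 7*(2*z*(1/126 + z)) = 14*z*(1/126 + z))
1/(X(139) + s(n(18))) = 1/((1/9)*139*(1 + 126*139) - 1*18) = 1/((1/9)*139*(1 + 17514) - 18) = 1/((1/9)*139*17515 - 18) = 1/(2434585/9 - 18) = 1/(2434423/9) = 9/2434423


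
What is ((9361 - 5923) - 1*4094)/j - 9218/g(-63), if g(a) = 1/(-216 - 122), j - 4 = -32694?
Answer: 50925855308/16345 ≈ 3.1157e+6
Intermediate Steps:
j = -32690 (j = 4 - 32694 = -32690)
g(a) = -1/338 (g(a) = 1/(-338) = -1/338)
((9361 - 5923) - 1*4094)/j - 9218/g(-63) = ((9361 - 5923) - 1*4094)/(-32690) - 9218/(-1/338) = (3438 - 4094)*(-1/32690) - 9218*(-338) = -656*(-1/32690) + 3115684 = 328/16345 + 3115684 = 50925855308/16345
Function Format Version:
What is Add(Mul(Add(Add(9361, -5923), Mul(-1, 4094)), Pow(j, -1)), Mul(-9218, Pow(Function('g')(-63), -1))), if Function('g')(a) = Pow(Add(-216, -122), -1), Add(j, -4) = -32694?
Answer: Rational(50925855308, 16345) ≈ 3.1157e+6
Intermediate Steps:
j = -32690 (j = Add(4, -32694) = -32690)
Function('g')(a) = Rational(-1, 338) (Function('g')(a) = Pow(-338, -1) = Rational(-1, 338))
Add(Mul(Add(Add(9361, -5923), Mul(-1, 4094)), Pow(j, -1)), Mul(-9218, Pow(Function('g')(-63), -1))) = Add(Mul(Add(Add(9361, -5923), Mul(-1, 4094)), Pow(-32690, -1)), Mul(-9218, Pow(Rational(-1, 338), -1))) = Add(Mul(Add(3438, -4094), Rational(-1, 32690)), Mul(-9218, -338)) = Add(Mul(-656, Rational(-1, 32690)), 3115684) = Add(Rational(328, 16345), 3115684) = Rational(50925855308, 16345)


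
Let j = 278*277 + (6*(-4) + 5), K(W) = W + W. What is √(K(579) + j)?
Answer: √78145 ≈ 279.54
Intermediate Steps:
K(W) = 2*W
j = 76987 (j = 77006 + (-24 + 5) = 77006 - 19 = 76987)
√(K(579) + j) = √(2*579 + 76987) = √(1158 + 76987) = √78145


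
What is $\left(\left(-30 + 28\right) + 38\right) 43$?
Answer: $1548$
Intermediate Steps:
$\left(\left(-30 + 28\right) + 38\right) 43 = \left(-2 + 38\right) 43 = 36 \cdot 43 = 1548$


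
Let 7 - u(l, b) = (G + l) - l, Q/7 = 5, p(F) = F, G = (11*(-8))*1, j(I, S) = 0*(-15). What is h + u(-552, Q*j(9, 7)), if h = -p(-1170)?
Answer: 1265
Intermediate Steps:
j(I, S) = 0
G = -88 (G = -88*1 = -88)
Q = 35 (Q = 7*5 = 35)
h = 1170 (h = -1*(-1170) = 1170)
u(l, b) = 95 (u(l, b) = 7 - ((-88 + l) - l) = 7 - 1*(-88) = 7 + 88 = 95)
h + u(-552, Q*j(9, 7)) = 1170 + 95 = 1265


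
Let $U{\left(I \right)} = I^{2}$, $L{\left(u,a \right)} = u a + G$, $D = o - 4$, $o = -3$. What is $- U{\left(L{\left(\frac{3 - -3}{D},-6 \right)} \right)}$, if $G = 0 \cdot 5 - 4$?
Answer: $- \frac{64}{49} \approx -1.3061$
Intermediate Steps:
$D = -7$ ($D = -3 - 4 = -7$)
$G = -4$ ($G = 0 - 4 = -4$)
$L{\left(u,a \right)} = -4 + a u$ ($L{\left(u,a \right)} = u a - 4 = a u - 4 = -4 + a u$)
$- U{\left(L{\left(\frac{3 - -3}{D},-6 \right)} \right)} = - \left(-4 - 6 \frac{3 - -3}{-7}\right)^{2} = - \left(-4 - 6 \left(3 + 3\right) \left(- \frac{1}{7}\right)\right)^{2} = - \left(-4 - 6 \cdot 6 \left(- \frac{1}{7}\right)\right)^{2} = - \left(-4 - - \frac{36}{7}\right)^{2} = - \left(-4 + \frac{36}{7}\right)^{2} = - \left(\frac{8}{7}\right)^{2} = \left(-1\right) \frac{64}{49} = - \frac{64}{49}$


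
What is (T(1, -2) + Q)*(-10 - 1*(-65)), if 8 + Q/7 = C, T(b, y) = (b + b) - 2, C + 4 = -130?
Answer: -54670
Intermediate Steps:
C = -134 (C = -4 - 130 = -134)
T(b, y) = -2 + 2*b (T(b, y) = 2*b - 2 = -2 + 2*b)
Q = -994 (Q = -56 + 7*(-134) = -56 - 938 = -994)
(T(1, -2) + Q)*(-10 - 1*(-65)) = ((-2 + 2*1) - 994)*(-10 - 1*(-65)) = ((-2 + 2) - 994)*(-10 + 65) = (0 - 994)*55 = -994*55 = -54670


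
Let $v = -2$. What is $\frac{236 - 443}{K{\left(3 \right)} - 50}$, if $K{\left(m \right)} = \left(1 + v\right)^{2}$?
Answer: $\frac{207}{49} \approx 4.2245$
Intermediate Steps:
$K{\left(m \right)} = 1$ ($K{\left(m \right)} = \left(1 - 2\right)^{2} = \left(-1\right)^{2} = 1$)
$\frac{236 - 443}{K{\left(3 \right)} - 50} = \frac{236 - 443}{1 - 50} = - \frac{207}{-49} = \left(-207\right) \left(- \frac{1}{49}\right) = \frac{207}{49}$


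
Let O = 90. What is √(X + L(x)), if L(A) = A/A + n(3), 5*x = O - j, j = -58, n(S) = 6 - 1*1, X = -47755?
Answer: I*√47749 ≈ 218.52*I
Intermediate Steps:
n(S) = 5 (n(S) = 6 - 1 = 5)
x = 148/5 (x = (90 - 1*(-58))/5 = (90 + 58)/5 = (⅕)*148 = 148/5 ≈ 29.600)
L(A) = 6 (L(A) = A/A + 5 = 1 + 5 = 6)
√(X + L(x)) = √(-47755 + 6) = √(-47749) = I*√47749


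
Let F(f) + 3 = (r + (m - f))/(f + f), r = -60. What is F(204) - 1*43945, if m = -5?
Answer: -17931053/408 ≈ -43949.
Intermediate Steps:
F(f) = -3 + (-65 - f)/(2*f) (F(f) = -3 + (-60 + (-5 - f))/(f + f) = -3 + (-65 - f)/((2*f)) = -3 + (-65 - f)*(1/(2*f)) = -3 + (-65 - f)/(2*f))
F(204) - 1*43945 = (½)*(-65 - 7*204)/204 - 1*43945 = (½)*(1/204)*(-65 - 1428) - 43945 = (½)*(1/204)*(-1493) - 43945 = -1493/408 - 43945 = -17931053/408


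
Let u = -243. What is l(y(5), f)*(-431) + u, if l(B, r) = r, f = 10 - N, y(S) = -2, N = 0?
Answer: -4553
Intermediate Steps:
f = 10 (f = 10 - 1*0 = 10 + 0 = 10)
l(y(5), f)*(-431) + u = 10*(-431) - 243 = -4310 - 243 = -4553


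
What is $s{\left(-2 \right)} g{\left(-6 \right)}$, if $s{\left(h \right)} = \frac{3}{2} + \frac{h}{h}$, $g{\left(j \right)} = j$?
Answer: $-15$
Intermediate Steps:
$s{\left(h \right)} = \frac{5}{2}$ ($s{\left(h \right)} = 3 \cdot \frac{1}{2} + 1 = \frac{3}{2} + 1 = \frac{5}{2}$)
$s{\left(-2 \right)} g{\left(-6 \right)} = \frac{5}{2} \left(-6\right) = -15$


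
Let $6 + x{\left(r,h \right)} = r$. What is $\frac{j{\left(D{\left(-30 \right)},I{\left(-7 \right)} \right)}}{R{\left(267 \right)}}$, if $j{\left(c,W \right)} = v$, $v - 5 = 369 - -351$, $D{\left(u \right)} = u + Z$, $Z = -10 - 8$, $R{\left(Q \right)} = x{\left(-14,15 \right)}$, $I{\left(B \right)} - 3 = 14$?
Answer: $- \frac{145}{4} \approx -36.25$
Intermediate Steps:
$x{\left(r,h \right)} = -6 + r$
$I{\left(B \right)} = 17$ ($I{\left(B \right)} = 3 + 14 = 17$)
$R{\left(Q \right)} = -20$ ($R{\left(Q \right)} = -6 - 14 = -20$)
$Z = -18$
$D{\left(u \right)} = -18 + u$ ($D{\left(u \right)} = u - 18 = -18 + u$)
$v = 725$ ($v = 5 + \left(369 - -351\right) = 5 + \left(369 + 351\right) = 5 + 720 = 725$)
$j{\left(c,W \right)} = 725$
$\frac{j{\left(D{\left(-30 \right)},I{\left(-7 \right)} \right)}}{R{\left(267 \right)}} = \frac{725}{-20} = 725 \left(- \frac{1}{20}\right) = - \frac{145}{4}$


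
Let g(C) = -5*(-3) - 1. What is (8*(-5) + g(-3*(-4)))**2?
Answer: 676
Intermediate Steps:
g(C) = 14 (g(C) = 15 - 1 = 14)
(8*(-5) + g(-3*(-4)))**2 = (8*(-5) + 14)**2 = (-40 + 14)**2 = (-26)**2 = 676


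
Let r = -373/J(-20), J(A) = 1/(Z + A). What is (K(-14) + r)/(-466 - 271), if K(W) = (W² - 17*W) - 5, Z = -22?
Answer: -16095/737 ≈ -21.839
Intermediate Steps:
J(A) = 1/(-22 + A)
K(W) = -5 + W² - 17*W
r = 15666 (r = -373/(1/(-22 - 20)) = -373/(1/(-42)) = -373/(-1/42) = -373*(-42) = 15666)
(K(-14) + r)/(-466 - 271) = ((-5 + (-14)² - 17*(-14)) + 15666)/(-466 - 271) = ((-5 + 196 + 238) + 15666)/(-737) = (429 + 15666)*(-1/737) = 16095*(-1/737) = -16095/737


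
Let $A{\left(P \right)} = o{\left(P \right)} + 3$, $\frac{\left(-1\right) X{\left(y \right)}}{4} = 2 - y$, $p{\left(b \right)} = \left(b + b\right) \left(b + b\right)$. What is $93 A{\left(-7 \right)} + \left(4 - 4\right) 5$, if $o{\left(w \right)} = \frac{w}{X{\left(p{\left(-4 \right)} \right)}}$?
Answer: $\frac{2211}{8} \approx 276.38$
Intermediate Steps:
$p{\left(b \right)} = 4 b^{2}$ ($p{\left(b \right)} = 2 b 2 b = 4 b^{2}$)
$X{\left(y \right)} = -8 + 4 y$ ($X{\left(y \right)} = - 4 \left(2 - y\right) = -8 + 4 y$)
$o{\left(w \right)} = \frac{w}{248}$ ($o{\left(w \right)} = \frac{w}{-8 + 4 \cdot 4 \left(-4\right)^{2}} = \frac{w}{-8 + 4 \cdot 4 \cdot 16} = \frac{w}{-8 + 4 \cdot 64} = \frac{w}{-8 + 256} = \frac{w}{248}$)
$A{\left(P \right)} = 3 + \frac{P}{248}$ ($A{\left(P \right)} = \frac{P}{248} + 3 = 3 + \frac{P}{248}$)
$93 A{\left(-7 \right)} + \left(4 - 4\right) 5 = 93 \left(3 + \frac{1}{248} \left(-7\right)\right) + \left(4 - 4\right) 5 = 93 \left(3 - \frac{7}{248}\right) + 0 \cdot 5 = 93 \cdot \frac{737}{248} + 0 = \frac{2211}{8} + 0 = \frac{2211}{8}$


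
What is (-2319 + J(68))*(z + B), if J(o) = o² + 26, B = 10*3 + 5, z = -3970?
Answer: -9172485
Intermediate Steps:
B = 35 (B = 30 + 5 = 35)
J(o) = 26 + o²
(-2319 + J(68))*(z + B) = (-2319 + (26 + 68²))*(-3970 + 35) = (-2319 + (26 + 4624))*(-3935) = (-2319 + 4650)*(-3935) = 2331*(-3935) = -9172485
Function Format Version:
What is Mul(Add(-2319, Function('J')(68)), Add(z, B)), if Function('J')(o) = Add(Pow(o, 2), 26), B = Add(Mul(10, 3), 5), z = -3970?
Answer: -9172485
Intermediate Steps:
B = 35 (B = Add(30, 5) = 35)
Function('J')(o) = Add(26, Pow(o, 2))
Mul(Add(-2319, Function('J')(68)), Add(z, B)) = Mul(Add(-2319, Add(26, Pow(68, 2))), Add(-3970, 35)) = Mul(Add(-2319, Add(26, 4624)), -3935) = Mul(Add(-2319, 4650), -3935) = Mul(2331, -3935) = -9172485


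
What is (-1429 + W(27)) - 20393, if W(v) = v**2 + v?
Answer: -21066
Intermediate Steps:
W(v) = v + v**2
(-1429 + W(27)) - 20393 = (-1429 + 27*(1 + 27)) - 20393 = (-1429 + 27*28) - 20393 = (-1429 + 756) - 20393 = -673 - 20393 = -21066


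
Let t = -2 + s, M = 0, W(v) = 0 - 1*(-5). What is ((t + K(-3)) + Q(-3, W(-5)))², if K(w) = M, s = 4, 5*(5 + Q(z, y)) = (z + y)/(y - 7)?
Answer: 256/25 ≈ 10.240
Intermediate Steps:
W(v) = 5 (W(v) = 0 + 5 = 5)
Q(z, y) = -5 + (y + z)/(5*(-7 + y)) (Q(z, y) = -5 + ((z + y)/(y - 7))/5 = -5 + ((y + z)/(-7 + y))/5 = -5 + (y + z)/(5*(-7 + y)))
K(w) = 0
t = 2 (t = -2 + 4 = 2)
((t + K(-3)) + Q(-3, W(-5)))² = ((2 + 0) + (175 - 3 - 24*5)/(5*(-7 + 5)))² = (2 + (⅕)*(175 - 3 - 120)/(-2))² = (2 + (⅕)*(-½)*52)² = (2 - 26/5)² = (-16/5)² = 256/25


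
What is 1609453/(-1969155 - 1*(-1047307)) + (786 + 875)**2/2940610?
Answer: -1094733890161/1355397723640 ≈ -0.80768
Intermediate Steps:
1609453/(-1969155 - 1*(-1047307)) + (786 + 875)**2/2940610 = 1609453/(-1969155 + 1047307) + 1661**2*(1/2940610) = 1609453/(-921848) + 2758921*(1/2940610) = 1609453*(-1/921848) + 2758921/2940610 = -1609453/921848 + 2758921/2940610 = -1094733890161/1355397723640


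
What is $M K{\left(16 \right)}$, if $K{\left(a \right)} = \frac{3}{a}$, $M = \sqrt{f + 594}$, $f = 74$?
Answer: $\frac{3 \sqrt{167}}{8} \approx 4.8461$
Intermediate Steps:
$M = 2 \sqrt{167}$ ($M = \sqrt{74 + 594} = \sqrt{668} = 2 \sqrt{167} \approx 25.846$)
$M K{\left(16 \right)} = 2 \sqrt{167} \cdot \frac{3}{16} = \frac{3 \sqrt{167}}{8}$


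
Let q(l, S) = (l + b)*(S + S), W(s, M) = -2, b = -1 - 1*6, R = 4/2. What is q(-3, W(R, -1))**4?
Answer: 2560000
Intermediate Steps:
R = 2 (R = 4*(1/2) = 2)
b = -7 (b = -1 - 6 = -7)
q(l, S) = 2*S*(-7 + l) (q(l, S) = (l - 7)*(S + S) = (-7 + l)*(2*S) = 2*S*(-7 + l))
q(-3, W(R, -1))**4 = (2*(-2)*(-7 - 3))**4 = (2*(-2)*(-10))**4 = 40**4 = 2560000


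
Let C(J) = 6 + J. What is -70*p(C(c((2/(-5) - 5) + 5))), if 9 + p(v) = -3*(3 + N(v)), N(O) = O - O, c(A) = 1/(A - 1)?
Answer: 1260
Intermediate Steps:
c(A) = 1/(-1 + A)
N(O) = 0
p(v) = -18 (p(v) = -9 - 3*(3 + 0) = -9 - 3*3 = -9 - 9 = -18)
-70*p(C(c((2/(-5) - 5) + 5))) = -70*(-18) = 1260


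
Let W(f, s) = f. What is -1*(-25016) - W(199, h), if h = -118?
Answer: 24817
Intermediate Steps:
-1*(-25016) - W(199, h) = -1*(-25016) - 1*199 = 25016 - 199 = 24817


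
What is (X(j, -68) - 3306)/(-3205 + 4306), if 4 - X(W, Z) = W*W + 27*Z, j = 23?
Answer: -665/367 ≈ -1.8120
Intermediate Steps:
X(W, Z) = 4 - W² - 27*Z (X(W, Z) = 4 - (W*W + 27*Z) = 4 - (W² + 27*Z) = 4 + (-W² - 27*Z) = 4 - W² - 27*Z)
(X(j, -68) - 3306)/(-3205 + 4306) = ((4 - 1*23² - 27*(-68)) - 3306)/(-3205 + 4306) = ((4 - 1*529 + 1836) - 3306)/1101 = ((4 - 529 + 1836) - 3306)*(1/1101) = (1311 - 3306)*(1/1101) = -1995*1/1101 = -665/367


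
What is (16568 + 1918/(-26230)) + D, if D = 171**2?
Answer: 600784076/13115 ≈ 45809.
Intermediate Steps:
D = 29241
(16568 + 1918/(-26230)) + D = (16568 + 1918/(-26230)) + 29241 = (16568 + 1918*(-1/26230)) + 29241 = (16568 - 959/13115) + 29241 = 217288361/13115 + 29241 = 600784076/13115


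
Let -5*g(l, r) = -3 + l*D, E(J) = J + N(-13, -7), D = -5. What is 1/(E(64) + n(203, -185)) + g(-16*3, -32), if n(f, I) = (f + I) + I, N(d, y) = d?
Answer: -27497/580 ≈ -47.409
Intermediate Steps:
E(J) = -13 + J (E(J) = J - 13 = -13 + J)
n(f, I) = f + 2*I (n(f, I) = (I + f) + I = f + 2*I)
g(l, r) = ⅗ + l (g(l, r) = -(-3 + l*(-5))/5 = -(-3 - 5*l)/5 = ⅗ + l)
1/(E(64) + n(203, -185)) + g(-16*3, -32) = 1/((-13 + 64) + (203 + 2*(-185))) + (⅗ - 16*3) = 1/(51 + (203 - 370)) + (⅗ - 48) = 1/(51 - 167) - 237/5 = 1/(-116) - 237/5 = -1/116 - 237/5 = -27497/580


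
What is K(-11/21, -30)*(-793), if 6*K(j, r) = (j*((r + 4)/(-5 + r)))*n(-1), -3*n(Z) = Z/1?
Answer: 113399/6615 ≈ 17.143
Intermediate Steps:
n(Z) = -Z/3 (n(Z) = -Z/(3*1) = -Z/3)
K(j, r) = j*(4 + r)/(18*(-5 + r)) (K(j, r) = ((j*((r + 4)/(-5 + r)))*(-⅓*(-1)))/6 = ((j*((4 + r)/(-5 + r)))*(⅓))/6 = ((j*(4 + r)/(-5 + r))*(⅓))/6 = (j*(4 + r)/(3*(-5 + r)))/6 = j*(4 + r)/(18*(-5 + r)))
K(-11/21, -30)*(-793) = ((-11/21)*(4 - 30)/(18*(-5 - 30)))*(-793) = ((1/18)*(-11*1/21)*(-26)/(-35))*(-793) = ((1/18)*(-11/21)*(-1/35)*(-26))*(-793) = -143/6615*(-793) = 113399/6615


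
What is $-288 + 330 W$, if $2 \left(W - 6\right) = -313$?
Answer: $-49953$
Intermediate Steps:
$W = - \frac{301}{2}$ ($W = 6 + \frac{1}{2} \left(-313\right) = 6 - \frac{313}{2} = - \frac{301}{2} \approx -150.5$)
$-288 + 330 W = -288 + 330 \left(- \frac{301}{2}\right) = -288 - 49665 = -49953$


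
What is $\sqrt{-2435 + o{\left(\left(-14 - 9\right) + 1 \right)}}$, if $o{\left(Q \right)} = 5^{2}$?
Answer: $i \sqrt{2410} \approx 49.092 i$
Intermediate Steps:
$o{\left(Q \right)} = 25$
$\sqrt{-2435 + o{\left(\left(-14 - 9\right) + 1 \right)}} = \sqrt{-2435 + 25} = \sqrt{-2410} = i \sqrt{2410}$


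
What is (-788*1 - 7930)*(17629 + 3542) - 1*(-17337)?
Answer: -184551441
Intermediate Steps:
(-788*1 - 7930)*(17629 + 3542) - 1*(-17337) = (-788 - 7930)*21171 + 17337 = -8718*21171 + 17337 = -184568778 + 17337 = -184551441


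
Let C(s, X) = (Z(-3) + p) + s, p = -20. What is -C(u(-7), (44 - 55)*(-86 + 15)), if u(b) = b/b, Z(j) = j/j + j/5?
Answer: 93/5 ≈ 18.600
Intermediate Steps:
Z(j) = 1 + j/5 (Z(j) = 1 + j*(⅕) = 1 + j/5)
u(b) = 1
C(s, X) = -98/5 + s (C(s, X) = ((1 + (⅕)*(-3)) - 20) + s = ((1 - ⅗) - 20) + s = (⅖ - 20) + s = -98/5 + s)
-C(u(-7), (44 - 55)*(-86 + 15)) = -(-98/5 + 1) = -1*(-93/5) = 93/5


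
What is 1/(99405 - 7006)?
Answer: 1/92399 ≈ 1.0823e-5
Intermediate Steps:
1/(99405 - 7006) = 1/92399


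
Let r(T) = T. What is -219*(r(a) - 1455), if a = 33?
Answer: 311418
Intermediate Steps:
-219*(r(a) - 1455) = -219*(33 - 1455) = -219*(-1422) = 311418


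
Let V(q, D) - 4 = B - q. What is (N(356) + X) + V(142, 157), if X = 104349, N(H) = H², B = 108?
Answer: 231055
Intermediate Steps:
V(q, D) = 112 - q (V(q, D) = 4 + (108 - q) = 112 - q)
(N(356) + X) + V(142, 157) = (356² + 104349) + (112 - 1*142) = (126736 + 104349) + (112 - 142) = 231085 - 30 = 231055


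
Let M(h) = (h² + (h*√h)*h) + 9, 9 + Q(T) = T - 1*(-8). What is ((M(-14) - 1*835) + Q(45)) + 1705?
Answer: 1119 + 196*I*√14 ≈ 1119.0 + 733.37*I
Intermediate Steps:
Q(T) = -1 + T (Q(T) = -9 + (T - 1*(-8)) = -9 + (T + 8) = -9 + (8 + T) = -1 + T)
M(h) = 9 + h² + h^(5/2) (M(h) = (h² + h^(3/2)*h) + 9 = (h² + h^(5/2)) + 9 = 9 + h² + h^(5/2))
((M(-14) - 1*835) + Q(45)) + 1705 = (((9 + (-14)² + (-14)^(5/2)) - 1*835) + (-1 + 45)) + 1705 = (((9 + 196 + 196*I*√14) - 835) + 44) + 1705 = (((205 + 196*I*√14) - 835) + 44) + 1705 = ((-630 + 196*I*√14) + 44) + 1705 = (-586 + 196*I*√14) + 1705 = 1119 + 196*I*√14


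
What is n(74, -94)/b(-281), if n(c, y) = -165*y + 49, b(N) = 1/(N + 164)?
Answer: -1820403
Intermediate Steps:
b(N) = 1/(164 + N)
n(c, y) = 49 - 165*y
n(74, -94)/b(-281) = (49 - 165*(-94))/(1/(164 - 281)) = (49 + 15510)/(1/(-117)) = 15559/(-1/117) = 15559*(-117) = -1820403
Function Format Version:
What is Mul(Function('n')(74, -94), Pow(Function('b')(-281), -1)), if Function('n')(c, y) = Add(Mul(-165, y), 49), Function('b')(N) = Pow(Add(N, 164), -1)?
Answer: -1820403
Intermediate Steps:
Function('b')(N) = Pow(Add(164, N), -1)
Function('n')(c, y) = Add(49, Mul(-165, y))
Mul(Function('n')(74, -94), Pow(Function('b')(-281), -1)) = Mul(Add(49, Mul(-165, -94)), Pow(Pow(Add(164, -281), -1), -1)) = Mul(Add(49, 15510), Pow(Pow(-117, -1), -1)) = Mul(15559, Pow(Rational(-1, 117), -1)) = Mul(15559, -117) = -1820403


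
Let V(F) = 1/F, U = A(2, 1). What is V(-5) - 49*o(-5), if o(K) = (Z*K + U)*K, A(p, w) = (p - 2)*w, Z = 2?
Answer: -12251/5 ≈ -2450.2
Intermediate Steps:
A(p, w) = w*(-2 + p) (A(p, w) = (-2 + p)*w = w*(-2 + p))
U = 0 (U = 1*(-2 + 2) = 1*0 = 0)
o(K) = 2*K**2 (o(K) = (2*K + 0)*K = (2*K)*K = 2*K**2)
V(-5) - 49*o(-5) = 1/(-5) - 98*(-5)**2 = -1/5 - 98*25 = -1/5 - 49*50 = -1/5 - 2450 = -12251/5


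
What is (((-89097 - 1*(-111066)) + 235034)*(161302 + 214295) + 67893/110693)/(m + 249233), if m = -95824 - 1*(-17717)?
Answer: 1780857686540176/3157075053 ≈ 5.6409e+5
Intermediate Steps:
m = -78107 (m = -95824 + 17717 = -78107)
(((-89097 - 1*(-111066)) + 235034)*(161302 + 214295) + 67893/110693)/(m + 249233) = (((-89097 - 1*(-111066)) + 235034)*(161302 + 214295) + 67893/110693)/(-78107 + 249233) = (((-89097 + 111066) + 235034)*375597 + 67893*(1/110693))/171126 = ((21969 + 235034)*375597 + 67893/110693)*(1/171126) = (257003*375597 + 67893/110693)*(1/171126) = (96529555791 + 67893/110693)*(1/171126) = (10685146119241056/110693)*(1/171126) = 1780857686540176/3157075053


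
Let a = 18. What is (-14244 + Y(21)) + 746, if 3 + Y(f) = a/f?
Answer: -94501/7 ≈ -13500.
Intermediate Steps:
Y(f) = -3 + 18/f
(-14244 + Y(21)) + 746 = (-14244 + (-3 + 18/21)) + 746 = (-14244 + (-3 + 18*(1/21))) + 746 = (-14244 + (-3 + 6/7)) + 746 = (-14244 - 15/7) + 746 = -99723/7 + 746 = -94501/7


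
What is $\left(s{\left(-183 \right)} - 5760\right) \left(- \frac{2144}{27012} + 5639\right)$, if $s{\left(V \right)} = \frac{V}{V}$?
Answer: $- \frac{219300594929}{6753} \approx -3.2475 \cdot 10^{7}$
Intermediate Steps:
$s{\left(V \right)} = 1$
$\left(s{\left(-183 \right)} - 5760\right) \left(- \frac{2144}{27012} + 5639\right) = \left(1 - 5760\right) \left(- \frac{2144}{27012} + 5639\right) = - 5759 \left(\left(-2144\right) \frac{1}{27012} + 5639\right) = - 5759 \left(- \frac{536}{6753} + 5639\right) = \left(-5759\right) \frac{38079631}{6753} = - \frac{219300594929}{6753}$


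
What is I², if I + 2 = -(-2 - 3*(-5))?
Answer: 225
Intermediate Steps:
I = -15 (I = -2 - (-2 - 3*(-5)) = -2 - (-2 + 15) = -2 - 1*13 = -2 - 13 = -15)
I² = (-15)² = 225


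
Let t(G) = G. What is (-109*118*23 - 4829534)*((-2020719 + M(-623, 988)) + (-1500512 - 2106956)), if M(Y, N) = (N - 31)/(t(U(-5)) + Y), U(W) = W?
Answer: 4528899296246620/157 ≈ 2.8846e+13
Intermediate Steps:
M(Y, N) = (-31 + N)/(-5 + Y) (M(Y, N) = (N - 31)/(-5 + Y) = (-31 + N)/(-5 + Y))
(-109*118*23 - 4829534)*((-2020719 + M(-623, 988)) + (-1500512 - 2106956)) = (-109*118*23 - 4829534)*((-2020719 + (-31 + 988)/(-5 - 623)) + (-1500512 - 2106956)) = (-12862*23 - 4829534)*((-2020719 + 957/(-628)) - 3607468) = (-295826 - 4829534)*((-2020719 - 1/628*957) - 3607468) = -5125360*((-2020719 - 957/628) - 3607468) = -5125360*(-1269012489/628 - 3607468) = -5125360*(-3534502393/628) = 4528899296246620/157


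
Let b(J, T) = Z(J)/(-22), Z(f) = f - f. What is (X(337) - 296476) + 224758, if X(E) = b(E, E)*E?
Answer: -71718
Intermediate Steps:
Z(f) = 0
b(J, T) = 0 (b(J, T) = 0/(-22) = 0*(-1/22) = 0)
X(E) = 0 (X(E) = 0*E = 0)
(X(337) - 296476) + 224758 = (0 - 296476) + 224758 = -296476 + 224758 = -71718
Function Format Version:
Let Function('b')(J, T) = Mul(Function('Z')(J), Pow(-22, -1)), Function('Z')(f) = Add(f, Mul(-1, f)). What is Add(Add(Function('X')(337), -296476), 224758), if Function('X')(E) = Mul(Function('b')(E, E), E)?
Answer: -71718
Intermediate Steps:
Function('Z')(f) = 0
Function('b')(J, T) = 0 (Function('b')(J, T) = Mul(0, Pow(-22, -1)) = Mul(0, Rational(-1, 22)) = 0)
Function('X')(E) = 0 (Function('X')(E) = Mul(0, E) = 0)
Add(Add(Function('X')(337), -296476), 224758) = Add(Add(0, -296476), 224758) = Add(-296476, 224758) = -71718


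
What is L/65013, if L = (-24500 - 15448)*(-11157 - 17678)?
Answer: 383966860/21671 ≈ 17718.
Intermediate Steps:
L = 1151900580 (L = -39948*(-28835) = 1151900580)
L/65013 = 1151900580/65013 = 1151900580*(1/65013) = 383966860/21671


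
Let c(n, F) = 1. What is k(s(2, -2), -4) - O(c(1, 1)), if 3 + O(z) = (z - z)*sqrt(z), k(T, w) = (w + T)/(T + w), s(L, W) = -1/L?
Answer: 4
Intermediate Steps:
k(T, w) = 1 (k(T, w) = (T + w)/(T + w) = 1)
O(z) = -3 (O(z) = -3 + (z - z)*sqrt(z) = -3 + 0*sqrt(z) = -3 + 0 = -3)
k(s(2, -2), -4) - O(c(1, 1)) = 1 - 1*(-3) = 1 + 3 = 4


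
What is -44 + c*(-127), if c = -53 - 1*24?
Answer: 9735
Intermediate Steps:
c = -77 (c = -53 - 24 = -77)
-44 + c*(-127) = -44 - 77*(-127) = -44 + 9779 = 9735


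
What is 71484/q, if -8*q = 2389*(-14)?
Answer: 40848/2389 ≈ 17.098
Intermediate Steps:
q = 16723/4 (q = -2389*(-14)/8 = -⅛*(-33446) = 16723/4 ≈ 4180.8)
71484/q = 71484/(16723/4) = 71484*(4/16723) = 40848/2389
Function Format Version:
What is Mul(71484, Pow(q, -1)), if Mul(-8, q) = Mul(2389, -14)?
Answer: Rational(40848, 2389) ≈ 17.098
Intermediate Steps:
q = Rational(16723, 4) (q = Mul(Rational(-1, 8), Mul(2389, -14)) = Mul(Rational(-1, 8), -33446) = Rational(16723, 4) ≈ 4180.8)
Mul(71484, Pow(q, -1)) = Mul(71484, Pow(Rational(16723, 4), -1)) = Mul(71484, Rational(4, 16723)) = Rational(40848, 2389)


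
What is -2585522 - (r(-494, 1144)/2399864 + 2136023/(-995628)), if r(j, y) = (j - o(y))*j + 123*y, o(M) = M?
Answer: -772221145082937913/298671474324 ≈ -2.5855e+6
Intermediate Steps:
r(j, y) = 123*y + j*(j - y) (r(j, y) = (j - y)*j + 123*y = j*(j - y) + 123*y = 123*y + j*(j - y))
-2585522 - (r(-494, 1144)/2399864 + 2136023/(-995628)) = -2585522 - (((-494)**2 + 123*1144 - 1*(-494)*1144)/2399864 + 2136023/(-995628)) = -2585522 - ((244036 + 140712 + 565136)*(1/2399864) + 2136023*(-1/995628)) = -2585522 - (949884*(1/2399864) - 2136023/995628) = -2585522 - (237471/599966 - 2136023/995628) = -2585522 - 1*(-522554199215/298671474324) = -2585522 + 522554199215/298671474324 = -772221145082937913/298671474324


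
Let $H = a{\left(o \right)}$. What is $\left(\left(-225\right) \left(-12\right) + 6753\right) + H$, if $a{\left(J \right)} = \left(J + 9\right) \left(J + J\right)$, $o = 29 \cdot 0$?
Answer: $9453$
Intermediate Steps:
$o = 0$
$a{\left(J \right)} = 2 J \left(9 + J\right)$ ($a{\left(J \right)} = \left(9 + J\right) 2 J = 2 J \left(9 + J\right)$)
$H = 0$ ($H = 2 \cdot 0 \left(9 + 0\right) = 2 \cdot 0 \cdot 9 = 0$)
$\left(\left(-225\right) \left(-12\right) + 6753\right) + H = \left(\left(-225\right) \left(-12\right) + 6753\right) + 0 = \left(2700 + 6753\right) + 0 = 9453 + 0 = 9453$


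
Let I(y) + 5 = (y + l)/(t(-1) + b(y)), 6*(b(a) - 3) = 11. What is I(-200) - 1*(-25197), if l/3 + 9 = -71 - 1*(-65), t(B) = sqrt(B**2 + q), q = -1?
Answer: 729098/29 ≈ 25141.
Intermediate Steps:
b(a) = 29/6 (b(a) = 3 + (1/6)*11 = 3 + 11/6 = 29/6)
t(B) = sqrt(-1 + B**2) (t(B) = sqrt(B**2 - 1) = sqrt(-1 + B**2))
l = -45 (l = -27 + 3*(-71 - 1*(-65)) = -27 + 3*(-71 + 65) = -27 + 3*(-6) = -27 - 18 = -45)
I(y) = -415/29 + 6*y/29 (I(y) = -5 + (y - 45)/(sqrt(-1 + (-1)**2) + 29/6) = -5 + (-45 + y)/(sqrt(-1 + 1) + 29/6) = -5 + (-45 + y)/(sqrt(0) + 29/6) = -5 + (-45 + y)/(0 + 29/6) = -5 + (-45 + y)/(29/6) = -5 + 6*(-45 + y)/29 = -5 + (-270/29 + 6*y/29) = -415/29 + 6*y/29)
I(-200) - 1*(-25197) = (-415/29 + (6/29)*(-200)) - 1*(-25197) = (-415/29 - 1200/29) + 25197 = -1615/29 + 25197 = 729098/29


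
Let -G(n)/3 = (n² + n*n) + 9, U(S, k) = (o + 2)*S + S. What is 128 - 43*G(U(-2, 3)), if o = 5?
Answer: 67337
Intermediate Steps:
U(S, k) = 8*S (U(S, k) = (5 + 2)*S + S = 7*S + S = 8*S)
G(n) = -27 - 6*n² (G(n) = -3*((n² + n*n) + 9) = -3*((n² + n²) + 9) = -3*(2*n² + 9) = -3*(9 + 2*n²) = -27 - 6*n²)
128 - 43*G(U(-2, 3)) = 128 - 43*(-27 - 6*(8*(-2))²) = 128 - 43*(-27 - 6*(-16)²) = 128 - 43*(-27 - 6*256) = 128 - 43*(-27 - 1536) = 128 - 43*(-1563) = 128 + 67209 = 67337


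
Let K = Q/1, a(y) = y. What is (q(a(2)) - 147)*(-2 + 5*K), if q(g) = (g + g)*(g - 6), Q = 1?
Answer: -489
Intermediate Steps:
K = 1 (K = 1/1 = 1*1 = 1)
q(g) = 2*g*(-6 + g) (q(g) = (2*g)*(-6 + g) = 2*g*(-6 + g))
(q(a(2)) - 147)*(-2 + 5*K) = (2*2*(-6 + 2) - 147)*(-2 + 5*1) = (2*2*(-4) - 147)*(-2 + 5) = (-16 - 147)*3 = -163*3 = -489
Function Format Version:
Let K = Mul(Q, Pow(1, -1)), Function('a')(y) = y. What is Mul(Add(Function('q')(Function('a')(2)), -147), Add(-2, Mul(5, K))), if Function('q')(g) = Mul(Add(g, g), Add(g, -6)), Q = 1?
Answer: -489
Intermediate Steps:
K = 1 (K = Mul(1, Pow(1, -1)) = Mul(1, 1) = 1)
Function('q')(g) = Mul(2, g, Add(-6, g)) (Function('q')(g) = Mul(Mul(2, g), Add(-6, g)) = Mul(2, g, Add(-6, g)))
Mul(Add(Function('q')(Function('a')(2)), -147), Add(-2, Mul(5, K))) = Mul(Add(Mul(2, 2, Add(-6, 2)), -147), Add(-2, Mul(5, 1))) = Mul(Add(Mul(2, 2, -4), -147), Add(-2, 5)) = Mul(Add(-16, -147), 3) = Mul(-163, 3) = -489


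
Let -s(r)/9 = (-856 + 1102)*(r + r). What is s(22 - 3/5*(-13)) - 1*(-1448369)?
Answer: 6582073/5 ≈ 1.3164e+6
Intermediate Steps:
s(r) = -4428*r (s(r) = -9*(-856 + 1102)*(r + r) = -2214*2*r = -4428*r)
s(22 - 3/5*(-13)) - 1*(-1448369) = -4428*(22 - 3/5*(-13)) - 1*(-1448369) = -4428*(22 - 3*1/5*(-13)) + 1448369 = -4428*(22 - 3/5*(-13)) + 1448369 = -4428*(22 + 39/5) + 1448369 = -4428*149/5 + 1448369 = -659772/5 + 1448369 = 6582073/5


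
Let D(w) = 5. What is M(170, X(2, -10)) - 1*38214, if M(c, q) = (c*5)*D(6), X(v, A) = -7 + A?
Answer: -33964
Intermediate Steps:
M(c, q) = 25*c (M(c, q) = (c*5)*5 = (5*c)*5 = 25*c)
M(170, X(2, -10)) - 1*38214 = 25*170 - 1*38214 = 4250 - 38214 = -33964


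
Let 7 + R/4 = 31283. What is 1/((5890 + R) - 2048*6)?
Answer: 1/118706 ≈ 8.4242e-6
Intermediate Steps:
R = 125104 (R = -28 + 4*31283 = -28 + 125132 = 125104)
1/((5890 + R) - 2048*6) = 1/((5890 + 125104) - 2048*6) = 1/(130994 - 12288) = 1/118706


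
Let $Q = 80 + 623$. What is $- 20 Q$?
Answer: $-14060$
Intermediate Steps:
$Q = 703$
$- 20 Q = \left(-20\right) 703 = -14060$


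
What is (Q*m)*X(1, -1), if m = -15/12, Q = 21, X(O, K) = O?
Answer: -105/4 ≈ -26.250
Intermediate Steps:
m = -5/4 (m = -15*1/12 = -5/4 ≈ -1.2500)
(Q*m)*X(1, -1) = (21*(-5/4))*1 = -105/4*1 = -105/4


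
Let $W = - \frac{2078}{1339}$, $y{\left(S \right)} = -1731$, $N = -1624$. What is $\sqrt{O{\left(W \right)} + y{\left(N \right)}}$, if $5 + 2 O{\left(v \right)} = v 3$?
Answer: $\frac{i \sqrt{12448808866}}{2678} \approx 41.663 i$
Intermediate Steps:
$W = - \frac{2078}{1339}$ ($W = \left(-2078\right) \frac{1}{1339} = - \frac{2078}{1339} \approx -1.5519$)
$O{\left(v \right)} = - \frac{5}{2} + \frac{3 v}{2}$ ($O{\left(v \right)} = - \frac{5}{2} + \frac{v 3}{2} = - \frac{5}{2} + \frac{3 v}{2}$)
$\sqrt{O{\left(W \right)} + y{\left(N \right)}} = \sqrt{\left(- \frac{5}{2} + \frac{3}{2} \left(- \frac{2078}{1339}\right)\right) - 1731} = \sqrt{\left(- \frac{5}{2} - \frac{3117}{1339}\right) - 1731} = \sqrt{- \frac{12929}{2678} - 1731} = \sqrt{- \frac{4648547}{2678}} = \frac{i \sqrt{12448808866}}{2678}$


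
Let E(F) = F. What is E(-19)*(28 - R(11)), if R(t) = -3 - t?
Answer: -798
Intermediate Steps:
E(-19)*(28 - R(11)) = -19*(28 - (-3 - 1*11)) = -19*(28 - (-3 - 11)) = -19*(28 - 1*(-14)) = -19*(28 + 14) = -19*42 = -798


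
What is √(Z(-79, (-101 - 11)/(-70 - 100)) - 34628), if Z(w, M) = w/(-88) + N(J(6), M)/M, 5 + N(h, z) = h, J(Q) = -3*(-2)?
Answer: I*√205295090/77 ≈ 186.08*I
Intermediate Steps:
J(Q) = 6
N(h, z) = -5 + h
Z(w, M) = 1/M - w/88 (Z(w, M) = w/(-88) + (-5 + 6)/M = w*(-1/88) + 1/M = -w/88 + 1/M = 1/M - w/88)
√(Z(-79, (-101 - 11)/(-70 - 100)) - 34628) = √((1/((-101 - 11)/(-70 - 100)) - 1/88*(-79)) - 34628) = √((1/(-112/(-170)) + 79/88) - 34628) = √((1/(-112*(-1/170)) + 79/88) - 34628) = √((1/(56/85) + 79/88) - 34628) = √((85/56 + 79/88) - 34628) = √(186/77 - 34628) = √(-2666170/77) = I*√205295090/77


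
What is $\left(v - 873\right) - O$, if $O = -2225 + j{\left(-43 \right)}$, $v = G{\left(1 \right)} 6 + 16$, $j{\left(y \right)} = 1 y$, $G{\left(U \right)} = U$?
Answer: $1417$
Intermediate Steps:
$j{\left(y \right)} = y$
$v = 22$ ($v = 1 \cdot 6 + 16 = 6 + 16 = 22$)
$O = -2268$ ($O = -2225 - 43 = -2268$)
$\left(v - 873\right) - O = \left(22 - 873\right) - -2268 = \left(22 - 873\right) + 2268 = -851 + 2268 = 1417$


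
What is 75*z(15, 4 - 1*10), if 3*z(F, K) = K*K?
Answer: 900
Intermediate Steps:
z(F, K) = K²/3 (z(F, K) = (K*K)/3 = K²/3)
75*z(15, 4 - 1*10) = 75*((4 - 1*10)²/3) = 75*((4 - 10)²/3) = 75*((⅓)*(-6)²) = 75*((⅓)*36) = 75*12 = 900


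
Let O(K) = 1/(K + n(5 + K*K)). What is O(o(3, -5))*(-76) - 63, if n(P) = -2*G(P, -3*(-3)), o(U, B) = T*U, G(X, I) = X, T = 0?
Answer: -277/5 ≈ -55.400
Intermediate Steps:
o(U, B) = 0 (o(U, B) = 0*U = 0)
n(P) = -2*P
O(K) = 1/(-10 + K - 2*K**2) (O(K) = 1/(K - 2*(5 + K*K)) = 1/(K - 2*(5 + K**2)) = 1/(K + (-10 - 2*K**2)) = 1/(-10 + K - 2*K**2))
O(o(3, -5))*(-76) - 63 = -76/(-10 + 0 - 2*0**2) - 63 = -76/(-10 + 0 - 2*0) - 63 = -76/(-10 + 0 + 0) - 63 = -76/(-10) - 63 = -1/10*(-76) - 63 = 38/5 - 63 = -277/5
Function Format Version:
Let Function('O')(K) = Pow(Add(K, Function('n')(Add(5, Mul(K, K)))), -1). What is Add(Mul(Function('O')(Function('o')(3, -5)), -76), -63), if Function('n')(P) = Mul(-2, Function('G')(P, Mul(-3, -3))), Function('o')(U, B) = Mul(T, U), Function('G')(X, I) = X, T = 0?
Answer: Rational(-277, 5) ≈ -55.400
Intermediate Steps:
Function('o')(U, B) = 0 (Function('o')(U, B) = Mul(0, U) = 0)
Function('n')(P) = Mul(-2, P)
Function('O')(K) = Pow(Add(-10, K, Mul(-2, Pow(K, 2))), -1) (Function('O')(K) = Pow(Add(K, Mul(-2, Add(5, Mul(K, K)))), -1) = Pow(Add(K, Mul(-2, Add(5, Pow(K, 2)))), -1) = Pow(Add(K, Add(-10, Mul(-2, Pow(K, 2)))), -1) = Pow(Add(-10, K, Mul(-2, Pow(K, 2))), -1))
Add(Mul(Function('O')(Function('o')(3, -5)), -76), -63) = Add(Mul(Pow(Add(-10, 0, Mul(-2, Pow(0, 2))), -1), -76), -63) = Add(Mul(Pow(Add(-10, 0, Mul(-2, 0)), -1), -76), -63) = Add(Mul(Pow(Add(-10, 0, 0), -1), -76), -63) = Add(Mul(Pow(-10, -1), -76), -63) = Add(Mul(Rational(-1, 10), -76), -63) = Add(Rational(38, 5), -63) = Rational(-277, 5)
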